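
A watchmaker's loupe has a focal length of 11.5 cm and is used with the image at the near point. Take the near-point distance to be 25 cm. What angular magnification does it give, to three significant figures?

M = 1 + D/f = 1 + 25/11.5 = 3.174.

3.17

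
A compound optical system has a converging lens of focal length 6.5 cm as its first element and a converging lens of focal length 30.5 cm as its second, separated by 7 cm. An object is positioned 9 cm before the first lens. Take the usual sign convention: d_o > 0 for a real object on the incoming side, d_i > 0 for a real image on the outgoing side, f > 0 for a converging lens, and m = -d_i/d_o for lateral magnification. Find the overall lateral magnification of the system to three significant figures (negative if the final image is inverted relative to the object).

-1.69

Applying the thin-lens equation to the first lens, 1/6.5 = 1/9 + 1/d_i1, which gives d_i1 = 23.400 cm.
Its lateral magnification is m_1 = -d_i1/d_o1 = -(23.400)/9 = -2.6000.
This image would form 23.400 cm past lens 1, i.e. 16.400 cm beyond lens 2, so it is a virtual object for lens 2: d_o2 = 7 - 23.400 = -16.400 cm.
Applying the thin-lens equation again with f_2 = 30.5 cm and d_o2 = -16.400 cm gives d_i2 = 10.665 cm.
m_2 = -(10.665)/(-16.400) = 0.6503.
Total m = m_1 x m_2 = (-2.6000)(0.6503) = -1.6908.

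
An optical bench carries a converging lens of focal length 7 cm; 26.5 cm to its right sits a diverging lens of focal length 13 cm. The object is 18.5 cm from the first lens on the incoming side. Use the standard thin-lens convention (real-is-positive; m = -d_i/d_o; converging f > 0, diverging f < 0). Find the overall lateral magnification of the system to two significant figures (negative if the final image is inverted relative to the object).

First lens: d_i1 = 1/(1/7 - 1/18.5) = 11.261 cm.
m_1 = -(11.261)/18.5 = -0.6087.
Object distance for lens 2: d_o2 = 26.5 - 11.261 = 15.239 cm.
Second lens: d_i2 = 1/(1/(-13) - 1/(15.239)) = -7.015 cm.
m_2 = -(-7.015)/(15.239) = 0.4604.
The system's lateral magnification is m_1 m_2 = (-0.6087)(0.4604) = -0.2802.

-0.28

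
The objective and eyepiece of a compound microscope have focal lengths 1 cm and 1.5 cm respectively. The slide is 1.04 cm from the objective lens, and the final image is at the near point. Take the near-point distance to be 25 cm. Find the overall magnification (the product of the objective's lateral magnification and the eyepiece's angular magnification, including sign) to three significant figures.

Objective: 1/d_i = 1/f_obj - 1/d_o = 1/1 - 1/1.04 = 0.03846 cm^-1, so d_i = 26.000 cm.
m_obj = -d_i/d_o = -26.000/1.04 = -25.000.
Eyepiece angular magnification (image at near point): M_eye = 1 + D/f_e = 1 + 25/1.5 = 17.667.
Overall M = m_obj x M_eye = (-25.000)(17.667) = -441.67.

-442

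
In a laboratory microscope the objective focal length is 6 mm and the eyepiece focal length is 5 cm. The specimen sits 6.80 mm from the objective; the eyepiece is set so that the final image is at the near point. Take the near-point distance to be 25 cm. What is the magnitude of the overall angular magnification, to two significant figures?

45

Convert to cm: f_obj = 6 mm = 0.6 cm; d_o = 6.80 mm = 0.68 cm.
Objective: 1/d_i = 1/f_obj - 1/d_o = 1/0.6 - 1/0.68 = 0.19608 cm^-1, so d_i = 5.100 cm.
m_obj = -d_i/d_o = -5.100/0.68 = -7.500.
Eyepiece angular magnification (image at near point): M_eye = 1 + D/f_e = 1 + 25/5 = 6.000.
Overall M = m_obj x M_eye = (-7.500)(6.000) = -45.00.
|M| = 45.00.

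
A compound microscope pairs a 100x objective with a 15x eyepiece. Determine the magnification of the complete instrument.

1500

The overall magnification of a compound microscope is the product of the objective and eyepiece magnifications:
M = M_obj x M_eye = 100 x 15 = 1500.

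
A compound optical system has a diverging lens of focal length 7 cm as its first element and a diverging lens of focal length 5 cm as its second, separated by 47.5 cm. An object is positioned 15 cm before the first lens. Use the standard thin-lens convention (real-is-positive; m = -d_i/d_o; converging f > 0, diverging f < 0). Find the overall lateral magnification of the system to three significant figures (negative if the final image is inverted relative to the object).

0.0278

First lens: d_i1 = 1/(1/(-7) - 1/15) = -4.773 cm.
m_1 = -(-4.773)/15 = 0.3182.
The intermediate image is virtual, 4.773 cm to the left of lens 1, so d_o2 = L - d_i1 = 47.5 - (-4.773) = 52.273 cm.
Second lens: d_i2 = 1/(1/(-5) - 1/(52.273)) = -4.563 cm.
m_2 = -(-4.563)/(52.273) = 0.0873.
Overall magnification: m = m_1 m_2 = 0.0278.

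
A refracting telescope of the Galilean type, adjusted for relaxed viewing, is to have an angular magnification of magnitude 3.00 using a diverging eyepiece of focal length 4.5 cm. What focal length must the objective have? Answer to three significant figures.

13.5 cm

|M| = f_obj/|f_eye|, so f_obj = |M| x |f_eye| = 3.0 x 4.5 = 13.500 cm.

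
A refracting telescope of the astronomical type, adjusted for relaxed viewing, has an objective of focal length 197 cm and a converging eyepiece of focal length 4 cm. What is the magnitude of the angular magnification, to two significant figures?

|M| = f_obj/|f_eye| = 197/4 = 49.250.

49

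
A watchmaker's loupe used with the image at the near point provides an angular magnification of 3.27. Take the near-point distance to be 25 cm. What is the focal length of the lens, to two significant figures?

For the image at the near point, M = 1 + D/f.
f = D/(M - 1) = 25/(3.27 - 1) = 11.013 cm.

11 cm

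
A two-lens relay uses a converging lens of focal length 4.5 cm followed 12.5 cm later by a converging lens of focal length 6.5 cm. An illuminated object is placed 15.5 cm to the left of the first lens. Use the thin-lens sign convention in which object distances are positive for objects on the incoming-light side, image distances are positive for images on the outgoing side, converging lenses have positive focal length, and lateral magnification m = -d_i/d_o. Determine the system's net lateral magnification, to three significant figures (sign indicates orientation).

First lens: d_i1 = 1/(1/4.5 - 1/15.5) = 6.341 cm.
m_1 = -(6.341)/15.5 = -0.4091.
Object distance for lens 2: d_o2 = 12.5 - 6.341 = 6.159 cm.
Second lens: d_i2 = 1/(1/6.5 - 1/(6.159)) = -117.433 cm.
m_2 = -(-117.433)/(6.159) = 19.0667.
Total m = m_1 x m_2 = (-0.4091)(19.0667) = -7.8000.

-7.80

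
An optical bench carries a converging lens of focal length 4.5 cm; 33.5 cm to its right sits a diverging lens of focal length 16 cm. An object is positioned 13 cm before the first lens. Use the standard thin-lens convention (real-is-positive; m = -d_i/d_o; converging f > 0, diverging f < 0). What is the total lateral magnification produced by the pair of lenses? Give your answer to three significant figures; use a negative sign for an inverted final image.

Lens 1: 1/d_i1 = 1/f_1 - 1/d_o1 = 1/4.5 - 1/13 = 0.14530 cm^-1, so d_i1 = 6.882 cm.
m_1 = -(6.882)/13 = -0.5294.
That image sits 26.618 cm in front of the second lens, so d_o2 = 26.618 cm.
Lens 2: 1/d_i2 = 1/f_2 - 1/d_o2 = 1/(-16) - 1/(26.618) = -0.10007 cm^-1, so d_i2 = -9.993 cm.
m_2 = -(-9.993)/(26.618) = 0.3754.
Overall magnification: m = m_1 m_2 = -0.1988.

-0.199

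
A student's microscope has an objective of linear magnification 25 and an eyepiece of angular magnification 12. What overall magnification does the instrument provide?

300

The overall magnification of a compound microscope is the product of the objective and eyepiece magnifications:
M = M_obj x M_eye = 25 x 12 = 300.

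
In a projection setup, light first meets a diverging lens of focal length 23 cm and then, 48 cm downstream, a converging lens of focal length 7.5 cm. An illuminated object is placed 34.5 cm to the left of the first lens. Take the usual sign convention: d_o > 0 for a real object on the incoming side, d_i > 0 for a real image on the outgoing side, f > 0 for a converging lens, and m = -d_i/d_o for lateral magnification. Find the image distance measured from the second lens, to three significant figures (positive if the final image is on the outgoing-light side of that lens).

Lens 1: 1/d_i1 = 1/f_1 - 1/d_o1 = 1/(-23) - 1/34.5 = -0.07246 cm^-1, so d_i1 = -13.800 cm.
The intermediate image is virtual, 13.800 cm to the left of lens 1, so d_o2 = L - d_i1 = 48 - (-13.800) = 61.800 cm.
Lens 2: 1/d_i2 = 1/f_2 - 1/d_o2 = 1/7.5 - 1/(61.800) = 0.11715 cm^-1, so d_i2 = 8.536 cm.

8.54 cm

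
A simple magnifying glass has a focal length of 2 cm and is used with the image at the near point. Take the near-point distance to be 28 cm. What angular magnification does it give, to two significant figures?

15

M = 1 + D/f = 1 + 28/2 = 15.000.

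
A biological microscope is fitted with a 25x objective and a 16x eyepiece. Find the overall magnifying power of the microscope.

400

The overall magnification of a compound microscope is the product of the objective and eyepiece magnifications:
M = M_obj x M_eye = 25 x 16 = 400.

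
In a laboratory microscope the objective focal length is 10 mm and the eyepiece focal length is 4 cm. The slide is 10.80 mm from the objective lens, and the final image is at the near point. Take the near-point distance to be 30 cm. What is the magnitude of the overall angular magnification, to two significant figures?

Convert to cm: f_obj = 10 mm = 1 cm; d_o = 10.80 mm = 1.08 cm.
Objective: 1/d_i = 1/f_obj - 1/d_o = 1/1 - 1/1.08 = 0.07407 cm^-1, so d_i = 13.500 cm.
m_obj = -d_i/d_o = -13.500/1.08 = -12.500.
Eyepiece angular magnification (image at near point): M_eye = 1 + D/f_e = 1 + 30/4 = 8.500.
Overall M = m_obj x M_eye = (-12.500)(8.500) = -106.25.
|M| = 106.25.

110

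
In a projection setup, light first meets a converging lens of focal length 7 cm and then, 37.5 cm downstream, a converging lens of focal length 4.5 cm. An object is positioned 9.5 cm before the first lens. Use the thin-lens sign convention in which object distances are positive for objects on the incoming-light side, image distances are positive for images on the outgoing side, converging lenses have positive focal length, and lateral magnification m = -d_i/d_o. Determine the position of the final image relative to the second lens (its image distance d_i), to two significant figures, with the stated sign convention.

7.7 cm

First lens: d_i1 = 1/(1/7 - 1/9.5) = 26.600 cm.
Object distance for lens 2: d_o2 = 37.5 - 26.600 = 10.900 cm.
Second lens: d_i2 = 1/(1/4.5 - 1/(10.900)) = 7.664 cm.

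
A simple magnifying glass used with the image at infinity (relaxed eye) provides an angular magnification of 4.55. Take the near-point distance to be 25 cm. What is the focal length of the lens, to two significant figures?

For the image at infinity, M = D/f.
f = D/M = 25/4.55 = 5.495 cm.

5.5 cm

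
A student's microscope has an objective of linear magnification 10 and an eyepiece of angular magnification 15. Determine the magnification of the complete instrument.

150

The overall magnification of a compound microscope is the product of the objective and eyepiece magnifications:
M = M_obj x M_eye = 10 x 15 = 150.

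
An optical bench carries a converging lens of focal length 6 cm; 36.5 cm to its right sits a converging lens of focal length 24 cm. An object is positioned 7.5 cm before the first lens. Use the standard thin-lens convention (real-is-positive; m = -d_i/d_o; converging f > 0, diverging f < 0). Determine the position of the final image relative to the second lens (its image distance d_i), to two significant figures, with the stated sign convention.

Applying the thin-lens equation to the first lens, 1/6 = 1/7.5 + 1/d_i1, which gives d_i1 = 30.000 cm.
That image sits 6.500 cm in front of the second lens, so d_o2 = 6.500 cm.
Applying the thin-lens equation again with f_2 = 24 cm and d_o2 = 6.500 cm gives d_i2 = -8.914 cm.

-8.9 cm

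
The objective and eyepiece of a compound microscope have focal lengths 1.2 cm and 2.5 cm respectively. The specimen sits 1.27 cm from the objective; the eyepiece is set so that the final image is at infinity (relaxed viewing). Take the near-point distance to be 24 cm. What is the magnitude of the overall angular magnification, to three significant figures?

165

Objective: 1/d_i = 1/f_obj - 1/d_o = 1/1.2 - 1/1.27 = 0.04593 cm^-1, so d_i = 21.771 cm.
m_obj = -d_i/d_o = -21.771/1.27 = -17.143.
Eyepiece angular magnification (image at infinity): M_eye = D/f_e = 24/2.5 = 9.600.
Overall M = m_obj x M_eye = (-17.143)(9.600) = -164.57.
|M| = 164.57.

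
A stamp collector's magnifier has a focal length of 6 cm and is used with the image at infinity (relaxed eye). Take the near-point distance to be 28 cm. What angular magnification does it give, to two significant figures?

4.7

M = D/f = 28/6 = 4.667.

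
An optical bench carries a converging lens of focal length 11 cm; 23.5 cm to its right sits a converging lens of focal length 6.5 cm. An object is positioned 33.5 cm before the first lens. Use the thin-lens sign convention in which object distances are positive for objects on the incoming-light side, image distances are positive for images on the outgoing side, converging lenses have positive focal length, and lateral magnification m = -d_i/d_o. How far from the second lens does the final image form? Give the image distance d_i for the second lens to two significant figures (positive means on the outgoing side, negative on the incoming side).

Lens 1: 1/d_i1 = 1/f_1 - 1/d_o1 = 1/11 - 1/33.5 = 0.06106 cm^-1, so d_i1 = 16.378 cm.
Object distance for lens 2: d_o2 = 23.5 - 16.378 = 7.122 cm.
Lens 2: 1/d_i2 = 1/f_2 - 1/d_o2 = 1/6.5 - 1/(7.122) = 0.01344 cm^-1, so d_i2 = 74.402 cm.

74 cm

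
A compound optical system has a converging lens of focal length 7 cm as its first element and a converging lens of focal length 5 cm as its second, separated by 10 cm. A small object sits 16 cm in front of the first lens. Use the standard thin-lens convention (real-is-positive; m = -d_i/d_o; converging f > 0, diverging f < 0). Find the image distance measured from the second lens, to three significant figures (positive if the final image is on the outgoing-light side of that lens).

Applying the thin-lens equation to the first lens, 1/7 = 1/16 + 1/d_i1, which gives d_i1 = 12.444 cm.
Since 12.444 cm > 10 cm, the first image lies past the second lens and serves as a virtual object: d_o2 = L - d_i1 = -2.444 cm.
Applying the thin-lens equation again with f_2 = 5 cm and d_o2 = -2.444 cm gives d_i2 = 1.642 cm.

1.64 cm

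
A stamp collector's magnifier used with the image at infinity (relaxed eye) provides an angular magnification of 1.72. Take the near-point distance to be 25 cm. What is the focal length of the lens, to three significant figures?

For the image at infinity, M = D/f.
f = D/M = 25/1.72 = 14.535 cm.

14.5 cm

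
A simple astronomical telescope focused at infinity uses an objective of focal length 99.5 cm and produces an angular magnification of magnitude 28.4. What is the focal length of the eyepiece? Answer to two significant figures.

3.5 cm

|M| = f_obj/f_eye, so f_eye = f_obj/|M| = 99.5/28.4 = 3.504 cm.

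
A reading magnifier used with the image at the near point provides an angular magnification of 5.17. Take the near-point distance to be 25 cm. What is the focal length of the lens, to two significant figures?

For the image at the near point, M = 1 + D/f.
f = D/(M - 1) = 25/(5.17 - 1) = 5.995 cm.

6.0 cm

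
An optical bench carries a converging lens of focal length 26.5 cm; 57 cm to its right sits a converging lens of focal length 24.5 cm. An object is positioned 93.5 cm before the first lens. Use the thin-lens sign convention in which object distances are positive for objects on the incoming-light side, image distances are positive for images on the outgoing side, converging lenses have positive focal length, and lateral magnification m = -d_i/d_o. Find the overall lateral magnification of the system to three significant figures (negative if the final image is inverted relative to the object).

-2.16

First lens: d_i1 = 1/(1/26.5 - 1/93.5) = 36.981 cm.
m_1 = -(36.981)/93.5 = -0.3955.
Object distance for lens 2: d_o2 = 57 - 36.981 = 20.019 cm.
Second lens: d_i2 = 1/(1/24.5 - 1/(20.019)) = -109.444 cm.
m_2 = -(-109.444)/(20.019) = 5.4671.
Overall magnification: m = m_1 m_2 = -2.1624.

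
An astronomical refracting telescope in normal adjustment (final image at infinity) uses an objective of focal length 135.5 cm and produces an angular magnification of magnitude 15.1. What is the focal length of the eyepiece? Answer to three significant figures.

8.97 cm

|M| = f_obj/f_eye, so f_eye = f_obj/|M| = 135.5/15.1 = 8.974 cm.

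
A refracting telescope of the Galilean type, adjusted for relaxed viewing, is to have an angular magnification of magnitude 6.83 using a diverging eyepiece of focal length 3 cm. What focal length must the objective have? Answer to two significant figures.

|M| = f_obj/|f_eye|, so f_obj = |M| x |f_eye| = 6.83 x 3 = 20.490 cm.

20 cm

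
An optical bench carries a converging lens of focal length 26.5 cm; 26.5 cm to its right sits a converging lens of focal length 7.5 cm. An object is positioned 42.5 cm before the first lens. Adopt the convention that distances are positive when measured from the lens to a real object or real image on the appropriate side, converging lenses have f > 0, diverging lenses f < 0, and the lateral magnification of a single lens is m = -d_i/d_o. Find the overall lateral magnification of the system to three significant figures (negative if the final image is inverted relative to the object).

-0.242

First lens: d_i1 = 1/(1/26.5 - 1/42.5) = 70.391 cm.
m_1 = -(70.391)/42.5 = -1.6562.
Since 70.391 cm > 26.5 cm, the first image lies past the second lens and serves as a virtual object: d_o2 = L - d_i1 = -43.891 cm.
Second lens: d_i2 = 1/(1/7.5 - 1/(-43.891)) = 6.405 cm.
m_2 = -(6.405)/(-43.891) = 0.1459.
The system's lateral magnification is m_1 m_2 = (-1.6562)(0.1459) = -0.2417.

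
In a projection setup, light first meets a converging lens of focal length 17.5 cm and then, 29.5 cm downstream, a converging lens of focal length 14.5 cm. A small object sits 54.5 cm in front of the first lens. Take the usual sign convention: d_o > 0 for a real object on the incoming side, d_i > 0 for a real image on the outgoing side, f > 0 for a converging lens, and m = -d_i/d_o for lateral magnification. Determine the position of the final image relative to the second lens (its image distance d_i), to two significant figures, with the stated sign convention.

-5.0 cm

Applying the thin-lens equation to the first lens, 1/17.5 = 1/54.5 + 1/d_i1, which gives d_i1 = 25.777 cm.
The intermediate image is 25.777 cm to the right of lens 1, so d_o2 = L - d_i1 = 29.5 - 25.777 = 3.723 cm.
Applying the thin-lens equation again with f_2 = 14.5 cm and d_o2 = 3.723 cm gives d_i2 = -5.009 cm.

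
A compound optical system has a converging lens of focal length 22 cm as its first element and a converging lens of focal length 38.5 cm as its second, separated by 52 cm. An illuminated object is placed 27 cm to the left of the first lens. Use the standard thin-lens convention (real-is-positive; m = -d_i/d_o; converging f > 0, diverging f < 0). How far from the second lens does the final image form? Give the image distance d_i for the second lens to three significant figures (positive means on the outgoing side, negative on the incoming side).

First lens: d_i1 = 1/(1/22 - 1/27) = 118.800 cm.
Since 118.800 cm > 52 cm, the first image lies past the second lens and serves as a virtual object: d_o2 = L - d_i1 = -66.800 cm.
Second lens: d_i2 = 1/(1/38.5 - 1/(-66.800)) = 24.424 cm.

24.4 cm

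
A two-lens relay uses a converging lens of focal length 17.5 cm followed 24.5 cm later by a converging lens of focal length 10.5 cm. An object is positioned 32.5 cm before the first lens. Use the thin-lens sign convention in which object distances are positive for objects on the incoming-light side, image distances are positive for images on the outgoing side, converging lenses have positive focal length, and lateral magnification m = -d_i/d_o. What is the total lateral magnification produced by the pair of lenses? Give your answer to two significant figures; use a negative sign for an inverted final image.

-0.51

Lens 1: 1/d_i1 = 1/f_1 - 1/d_o1 = 1/17.5 - 1/32.5 = 0.02637 cm^-1, so d_i1 = 37.917 cm.
m_1 = -(37.917)/32.5 = -1.1667.
This image would form 37.917 cm past lens 1, i.e. 13.417 cm beyond lens 2, so it is a virtual object for lens 2: d_o2 = 24.5 - 37.917 = -13.417 cm.
Lens 2: 1/d_i2 = 1/f_2 - 1/d_o2 = 1/10.5 - 1/(-13.417) = 0.16977 cm^-1, so d_i2 = 5.890 cm.
m_2 = -(5.890)/(-13.417) = 0.4390.
Overall magnification: m = m_1 m_2 = -0.5122.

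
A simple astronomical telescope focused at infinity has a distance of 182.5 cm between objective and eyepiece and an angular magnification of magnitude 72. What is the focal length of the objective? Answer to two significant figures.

180 cm

In normal adjustment the tube length equals f_obj + f_eye and |M| = f_obj/f_eye.
So f_obj = 72 f_eye and 72 f_eye + f_eye = 182.5 cm, giving f_eye = 182.5/73 = 2.500 cm and f_obj = 180.000 cm.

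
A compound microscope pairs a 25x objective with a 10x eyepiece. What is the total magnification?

The overall magnification of a compound microscope is the product of the objective and eyepiece magnifications:
M = M_obj x M_eye = 25 x 10 = 250.

250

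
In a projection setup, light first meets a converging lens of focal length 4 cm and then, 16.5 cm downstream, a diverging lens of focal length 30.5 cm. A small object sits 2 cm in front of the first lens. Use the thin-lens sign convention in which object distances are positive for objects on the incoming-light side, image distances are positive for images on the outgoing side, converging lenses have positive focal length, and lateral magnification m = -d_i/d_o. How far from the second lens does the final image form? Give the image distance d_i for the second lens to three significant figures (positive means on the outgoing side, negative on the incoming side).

-12.3 cm

Lens 1: 1/d_i1 = 1/f_1 - 1/d_o1 = 1/4 - 1/2 = -0.25000 cm^-1, so d_i1 = -4.000 cm.
With d_i1 < 0 the first image is virtual and lies on the object side; the object distance for lens 2 is d_o2 = 16.5 - (-4.000) = 20.500 cm.
Lens 2: 1/d_i2 = 1/f_2 - 1/d_o2 = 1/(-30.5) - 1/(20.500) = -0.08157 cm^-1, so d_i2 = -12.260 cm.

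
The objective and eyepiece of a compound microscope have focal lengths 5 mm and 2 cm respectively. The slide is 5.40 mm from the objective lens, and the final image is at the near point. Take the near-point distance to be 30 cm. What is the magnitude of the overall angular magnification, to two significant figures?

Convert to cm: f_obj = 5 mm = 0.5 cm; d_o = 5.40 mm = 0.54 cm.
Objective: 1/d_i = 1/f_obj - 1/d_o = 1/0.5 - 1/0.54 = 0.14815 cm^-1, so d_i = 6.750 cm.
m_obj = -d_i/d_o = -6.750/0.54 = -12.500.
Eyepiece angular magnification (image at near point): M_eye = 1 + D/f_e = 1 + 30/2 = 16.000.
Overall M = m_obj x M_eye = (-12.500)(16.000) = -200.00.
|M| = 200.00.

200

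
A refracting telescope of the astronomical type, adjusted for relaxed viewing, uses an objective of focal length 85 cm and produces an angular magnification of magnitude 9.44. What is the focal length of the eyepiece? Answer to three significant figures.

9.00 cm

|M| = f_obj/f_eye, so f_eye = f_obj/|M| = 85/9.44 = 9.004 cm.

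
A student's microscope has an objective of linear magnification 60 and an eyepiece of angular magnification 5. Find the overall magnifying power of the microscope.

The overall magnification of a compound microscope is the product of the objective and eyepiece magnifications:
M = M_obj x M_eye = 60 x 5 = 300.

300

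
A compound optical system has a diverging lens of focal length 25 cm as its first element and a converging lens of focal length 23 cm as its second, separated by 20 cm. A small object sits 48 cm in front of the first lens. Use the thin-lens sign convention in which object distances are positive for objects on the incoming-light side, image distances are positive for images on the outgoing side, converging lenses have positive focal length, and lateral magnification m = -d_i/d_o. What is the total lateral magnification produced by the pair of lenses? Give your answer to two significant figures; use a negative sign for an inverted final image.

Lens 1: 1/d_i1 = 1/f_1 - 1/d_o1 = 1/(-25) - 1/48 = -0.06083 cm^-1, so d_i1 = -16.438 cm.
m_1 = -(-16.438)/48 = 0.3425.
The intermediate image is virtual, 16.438 cm to the left of lens 1, so d_o2 = L - d_i1 = 20 - (-16.438) = 36.438 cm.
Lens 2: 1/d_i2 = 1/f_2 - 1/d_o2 = 1/23 - 1/(36.438) = 0.01603 cm^-1, so d_i2 = 62.365 cm.
m_2 = -(62.365)/(36.438) = -1.7115.
Total m = m_1 x m_2 = (0.3425)(-1.7115) = -0.5861.

-0.59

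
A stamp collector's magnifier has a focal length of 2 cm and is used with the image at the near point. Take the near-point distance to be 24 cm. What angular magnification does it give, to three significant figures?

M = 1 + D/f = 1 + 24/2 = 13.000.

13.0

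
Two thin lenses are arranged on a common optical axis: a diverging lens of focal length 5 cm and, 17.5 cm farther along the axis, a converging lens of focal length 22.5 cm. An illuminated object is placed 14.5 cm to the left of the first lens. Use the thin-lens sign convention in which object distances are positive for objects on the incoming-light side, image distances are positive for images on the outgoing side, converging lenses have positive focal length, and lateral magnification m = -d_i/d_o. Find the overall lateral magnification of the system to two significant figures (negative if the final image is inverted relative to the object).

Lens 1: 1/d_i1 = 1/f_1 - 1/d_o1 = 1/(-5) - 1/14.5 = -0.26897 cm^-1, so d_i1 = -3.718 cm.
m_1 = -(-3.718)/14.5 = 0.2564.
With d_i1 < 0 the first image is virtual and lies on the object side; the object distance for lens 2 is d_o2 = 17.5 - (-3.718) = 21.218 cm.
Lens 2: 1/d_i2 = 1/f_2 - 1/d_o2 = 1/22.5 - 1/(21.218) = -0.00269 cm^-1, so d_i2 = -372.375 cm.
m_2 = -(-372.375)/(21.218) = 17.5500.
Overall magnification: m = m_1 m_2 = 4.5000.

4.5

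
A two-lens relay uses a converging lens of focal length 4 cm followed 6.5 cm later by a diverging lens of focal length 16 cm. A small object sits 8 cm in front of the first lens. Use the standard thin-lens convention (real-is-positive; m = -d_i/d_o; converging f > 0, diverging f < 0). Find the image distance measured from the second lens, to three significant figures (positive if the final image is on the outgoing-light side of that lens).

1.66 cm

Applying the thin-lens equation to the first lens, 1/4 = 1/8 + 1/d_i1, which gives d_i1 = 8.000 cm.
Since 8.000 cm > 6.5 cm, the first image lies past the second lens and serves as a virtual object: d_o2 = L - d_i1 = -1.500 cm.
Applying the thin-lens equation again with f_2 = -16 cm and d_o2 = -1.500 cm gives d_i2 = 1.655 cm.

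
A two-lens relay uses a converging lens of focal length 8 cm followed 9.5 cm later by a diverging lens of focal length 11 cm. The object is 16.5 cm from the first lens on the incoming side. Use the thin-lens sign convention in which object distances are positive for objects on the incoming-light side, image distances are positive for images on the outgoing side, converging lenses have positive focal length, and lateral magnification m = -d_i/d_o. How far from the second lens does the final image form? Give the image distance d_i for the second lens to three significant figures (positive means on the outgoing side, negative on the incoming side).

Applying the thin-lens equation to the first lens, 1/8 = 1/16.5 + 1/d_i1, which gives d_i1 = 15.529 cm.
This image would form 15.529 cm past lens 1, i.e. 6.029 cm beyond lens 2, so it is a virtual object for lens 2: d_o2 = 9.5 - 15.529 = -6.029 cm.
Applying the thin-lens equation again with f_2 = -11 cm and d_o2 = -6.029 cm gives d_i2 = 13.343 cm.

13.3 cm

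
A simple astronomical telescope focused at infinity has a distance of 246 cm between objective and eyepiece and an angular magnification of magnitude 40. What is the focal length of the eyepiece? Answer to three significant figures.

In normal adjustment the tube length equals f_obj + f_eye and |M| = f_obj/f_eye.
So f_obj = 40 f_eye and 40 f_eye + f_eye = 246 cm, giving f_eye = 246/41 = 6.000 cm and f_obj = 240.000 cm.

6.00 cm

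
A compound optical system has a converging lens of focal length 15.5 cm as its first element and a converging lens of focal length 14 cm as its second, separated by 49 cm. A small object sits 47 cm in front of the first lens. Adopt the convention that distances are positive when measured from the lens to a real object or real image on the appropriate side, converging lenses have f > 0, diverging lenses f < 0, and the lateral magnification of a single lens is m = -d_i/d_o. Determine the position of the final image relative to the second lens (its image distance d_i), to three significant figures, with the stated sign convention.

30.5 cm

First lens: d_i1 = 1/(1/15.5 - 1/47) = 23.127 cm.
That image sits 25.873 cm in front of the second lens, so d_o2 = 25.873 cm.
Second lens: d_i2 = 1/(1/14 - 1/(25.873)) = 30.508 cm.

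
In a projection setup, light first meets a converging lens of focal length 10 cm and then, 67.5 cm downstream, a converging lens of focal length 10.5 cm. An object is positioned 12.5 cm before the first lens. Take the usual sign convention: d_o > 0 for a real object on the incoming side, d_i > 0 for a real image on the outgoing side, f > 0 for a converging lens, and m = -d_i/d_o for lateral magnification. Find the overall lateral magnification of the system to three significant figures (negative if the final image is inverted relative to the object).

Applying the thin-lens equation to the first lens, 1/10 = 1/12.5 + 1/d_i1, which gives d_i1 = 50.000 cm.
Its lateral magnification is m_1 = -d_i1/d_o1 = -(50.000)/12.5 = -4.0000.
The intermediate image is 50.000 cm to the right of lens 1, so d_o2 = L - d_i1 = 67.5 - 50.000 = 17.500 cm.
Applying the thin-lens equation again with f_2 = 10.5 cm and d_o2 = 17.500 cm gives d_i2 = 26.250 cm.
m_2 = -(26.250)/(17.500) = -1.5000.
The system's lateral magnification is m_1 m_2 = (-4.0000)(-1.5000) = 6.0000.

6.00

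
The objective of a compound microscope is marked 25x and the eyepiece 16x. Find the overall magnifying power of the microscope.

400

The overall magnification of a compound microscope is the product of the objective and eyepiece magnifications:
M = M_obj x M_eye = 25 x 16 = 400.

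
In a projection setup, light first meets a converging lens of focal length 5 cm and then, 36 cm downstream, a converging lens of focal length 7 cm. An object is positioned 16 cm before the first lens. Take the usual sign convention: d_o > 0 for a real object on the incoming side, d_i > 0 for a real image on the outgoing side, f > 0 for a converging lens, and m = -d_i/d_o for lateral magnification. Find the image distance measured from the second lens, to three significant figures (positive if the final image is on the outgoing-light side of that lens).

Lens 1: 1/d_i1 = 1/f_1 - 1/d_o1 = 1/5 - 1/16 = 0.13750 cm^-1, so d_i1 = 7.273 cm.
The intermediate image is 7.273 cm to the right of lens 1, so d_o2 = L - d_i1 = 36 - 7.273 = 28.727 cm.
Lens 2: 1/d_i2 = 1/f_2 - 1/d_o2 = 1/7 - 1/(28.727) = 0.10805 cm^-1, so d_i2 = 9.255 cm.

9.26 cm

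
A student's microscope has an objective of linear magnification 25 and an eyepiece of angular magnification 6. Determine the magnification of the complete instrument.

The overall magnification of a compound microscope is the product of the objective and eyepiece magnifications:
M = M_obj x M_eye = 25 x 6 = 150.

150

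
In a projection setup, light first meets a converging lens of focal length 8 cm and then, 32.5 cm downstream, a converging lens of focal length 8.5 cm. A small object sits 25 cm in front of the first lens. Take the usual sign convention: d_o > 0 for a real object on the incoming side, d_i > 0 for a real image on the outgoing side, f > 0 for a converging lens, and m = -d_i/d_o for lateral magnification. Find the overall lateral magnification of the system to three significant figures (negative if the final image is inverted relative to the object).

Applying the thin-lens equation to the first lens, 1/8 = 1/25 + 1/d_i1, which gives d_i1 = 11.765 cm.
Its lateral magnification is m_1 = -d_i1/d_o1 = -(11.765)/25 = -0.4706.
That image sits 20.735 cm in front of the second lens, so d_o2 = 20.735 cm.
Applying the thin-lens equation again with f_2 = 8.5 cm and d_o2 = 20.735 cm gives d_i2 = 14.405 cm.
m_2 = -(14.405)/(20.735) = -0.6947.
Overall magnification: m = m_1 m_2 = 0.3269.

0.327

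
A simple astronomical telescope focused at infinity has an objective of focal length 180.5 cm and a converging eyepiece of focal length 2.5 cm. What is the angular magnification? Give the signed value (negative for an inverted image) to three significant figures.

M = -f_obj/f_eye = -180.5/(2.5) = -72.200.

-72.2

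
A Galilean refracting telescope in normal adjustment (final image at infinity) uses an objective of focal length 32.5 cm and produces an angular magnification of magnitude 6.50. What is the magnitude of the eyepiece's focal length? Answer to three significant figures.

|M| = f_obj/|f_eye|, so |f_eye| = f_obj/|M| = 32.5/6.5 = 5.000 cm.
(The eyepiece is diverging, so its signed focal length is -5.000 cm.)

5.00 cm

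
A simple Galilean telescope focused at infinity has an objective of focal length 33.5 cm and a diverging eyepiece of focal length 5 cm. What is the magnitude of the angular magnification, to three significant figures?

|M| = f_obj/|f_eye| = 33.5/5 = 6.700.

6.70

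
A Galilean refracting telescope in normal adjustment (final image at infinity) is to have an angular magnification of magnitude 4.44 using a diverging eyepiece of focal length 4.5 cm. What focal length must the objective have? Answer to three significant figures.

|M| = f_obj/|f_eye|, so f_obj = |M| x |f_eye| = 4.44 x 4.5 = 19.980 cm.

20.0 cm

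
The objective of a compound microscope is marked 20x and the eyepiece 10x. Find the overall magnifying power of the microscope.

The overall magnification of a compound microscope is the product of the objective and eyepiece magnifications:
M = M_obj x M_eye = 20 x 10 = 200.

200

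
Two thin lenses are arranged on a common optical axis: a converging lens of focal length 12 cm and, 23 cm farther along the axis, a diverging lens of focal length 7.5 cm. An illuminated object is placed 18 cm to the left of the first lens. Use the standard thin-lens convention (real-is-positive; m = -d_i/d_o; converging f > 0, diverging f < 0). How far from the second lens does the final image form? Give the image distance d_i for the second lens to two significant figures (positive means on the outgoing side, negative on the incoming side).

-18 cm

Applying the thin-lens equation to the first lens, 1/12 = 1/18 + 1/d_i1, which gives d_i1 = 36.000 cm.
This image would form 36.000 cm past lens 1, i.e. 13.000 cm beyond lens 2, so it is a virtual object for lens 2: d_o2 = 23 - 36.000 = -13.000 cm.
Applying the thin-lens equation again with f_2 = -7.5 cm and d_o2 = -13.000 cm gives d_i2 = -17.727 cm.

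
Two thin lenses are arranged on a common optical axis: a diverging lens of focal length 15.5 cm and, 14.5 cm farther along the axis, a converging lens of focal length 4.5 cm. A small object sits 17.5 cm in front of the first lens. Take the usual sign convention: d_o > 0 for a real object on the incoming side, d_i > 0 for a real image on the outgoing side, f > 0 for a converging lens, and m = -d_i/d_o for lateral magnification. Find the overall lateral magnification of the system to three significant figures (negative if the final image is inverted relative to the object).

-0.116

Lens 1: 1/d_i1 = 1/f_1 - 1/d_o1 = 1/(-15.5) - 1/17.5 = -0.12166 cm^-1, so d_i1 = -8.220 cm.
m_1 = -(-8.220)/17.5 = 0.4697.
With d_i1 < 0 the first image is virtual and lies on the object side; the object distance for lens 2 is d_o2 = 14.5 - (-8.220) = 22.720 cm.
Lens 2: 1/d_i2 = 1/f_2 - 1/d_o2 = 1/4.5 - 1/(22.720) = 0.17821 cm^-1, so d_i2 = 5.611 cm.
m_2 = -(5.611)/(22.720) = -0.2470.
Overall magnification: m = m_1 m_2 = -0.1160.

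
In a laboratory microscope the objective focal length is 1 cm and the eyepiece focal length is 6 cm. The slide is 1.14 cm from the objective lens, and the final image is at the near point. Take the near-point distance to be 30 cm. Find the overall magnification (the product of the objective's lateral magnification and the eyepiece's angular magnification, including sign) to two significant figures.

-43

Objective: 1/d_i = 1/f_obj - 1/d_o = 1/1 - 1/1.14 = 0.12281 cm^-1, so d_i = 8.143 cm.
m_obj = -d_i/d_o = -8.143/1.14 = -7.143.
Eyepiece angular magnification (image at near point): M_eye = 1 + D/f_e = 1 + 30/6 = 6.000.
Overall M = m_obj x M_eye = (-7.143)(6.000) = -42.86.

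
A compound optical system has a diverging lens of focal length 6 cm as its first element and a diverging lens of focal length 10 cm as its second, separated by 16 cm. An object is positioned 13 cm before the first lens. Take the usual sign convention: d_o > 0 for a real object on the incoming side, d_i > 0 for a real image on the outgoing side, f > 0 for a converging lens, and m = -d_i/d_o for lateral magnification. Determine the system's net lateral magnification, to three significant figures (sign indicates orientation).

First lens: d_i1 = 1/(1/(-6) - 1/13) = -4.105 cm.
m_1 = -(-4.105)/13 = 0.3158.
The intermediate image is virtual, 4.105 cm to the left of lens 1, so d_o2 = L - d_i1 = 16 - (-4.105) = 20.105 cm.
Second lens: d_i2 = 1/(1/(-10) - 1/(20.105)) = -6.678 cm.
m_2 = -(-6.678)/(20.105) = 0.3322.
The system's lateral magnification is m_1 m_2 = (0.3158)(0.3322) = 0.1049.

0.105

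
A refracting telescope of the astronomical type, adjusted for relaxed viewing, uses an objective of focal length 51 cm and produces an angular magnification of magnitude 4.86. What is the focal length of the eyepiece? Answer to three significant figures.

10.5 cm

|M| = f_obj/f_eye, so f_eye = f_obj/|M| = 51/4.86 = 10.494 cm.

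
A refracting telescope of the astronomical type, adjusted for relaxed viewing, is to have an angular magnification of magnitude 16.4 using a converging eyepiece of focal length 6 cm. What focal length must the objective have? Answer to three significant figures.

|M| = f_obj/|f_eye|, so f_obj = |M| x |f_eye| = 16.4 x 6 = 98.400 cm.

98.4 cm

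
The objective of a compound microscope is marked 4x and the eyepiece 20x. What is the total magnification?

The overall magnification of a compound microscope is the product of the objective and eyepiece magnifications:
M = M_obj x M_eye = 4 x 20 = 80.

80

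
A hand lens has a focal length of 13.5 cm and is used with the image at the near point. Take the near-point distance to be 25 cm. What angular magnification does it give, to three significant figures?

M = 1 + D/f = 1 + 25/13.5 = 2.852.

2.85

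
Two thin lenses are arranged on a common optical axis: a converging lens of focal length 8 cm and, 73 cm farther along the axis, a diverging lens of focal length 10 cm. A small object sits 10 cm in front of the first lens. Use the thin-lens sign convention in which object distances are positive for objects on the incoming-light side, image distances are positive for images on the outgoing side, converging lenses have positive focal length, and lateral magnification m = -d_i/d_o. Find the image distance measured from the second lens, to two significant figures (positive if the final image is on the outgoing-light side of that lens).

Lens 1: 1/d_i1 = 1/f_1 - 1/d_o1 = 1/8 - 1/10 = 0.02500 cm^-1, so d_i1 = 40.000 cm.
The intermediate image is 40.000 cm to the right of lens 1, so d_o2 = L - d_i1 = 73 - 40.000 = 33.000 cm.
Lens 2: 1/d_i2 = 1/f_2 - 1/d_o2 = 1/(-10) - 1/(33.000) = -0.13030 cm^-1, so d_i2 = -7.674 cm.

-7.7 cm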